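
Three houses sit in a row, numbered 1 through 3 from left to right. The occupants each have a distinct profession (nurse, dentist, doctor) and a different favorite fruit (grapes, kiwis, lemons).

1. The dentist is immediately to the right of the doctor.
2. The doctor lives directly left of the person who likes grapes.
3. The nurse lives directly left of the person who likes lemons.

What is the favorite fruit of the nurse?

kiwis

That leaves dentist as the profession for house 3.
House 1 favorite fruit: only kiwis fits.
Clue 1: the doctor is in house 2.
Clue 2: the person who likes grapes is in house 3.
So house 1 gets nurse for profession.
That leaves lemons as the favorite fruit for house 2.
So: house 1 = nurse/kiwis, house 2 = doctor/lemons, house 3 = dentist/grapes.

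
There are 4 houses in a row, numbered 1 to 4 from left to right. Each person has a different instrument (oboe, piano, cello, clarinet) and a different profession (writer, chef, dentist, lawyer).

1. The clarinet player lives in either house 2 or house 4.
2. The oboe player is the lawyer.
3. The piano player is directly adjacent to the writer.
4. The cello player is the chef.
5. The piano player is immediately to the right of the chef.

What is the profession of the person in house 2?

The clarinet player is narrowed to house 2 or 4; consider each.
Placing it in house 2 leads to a contradiction, so it's in house 4.
The cello player is narrowed to house 1 or 2; consider each.
Placing it in house 1 leads to a contradiction, so it's in house 2.
Clue 4: the chef is in house 2.
Clue 5: the piano player is in house 3.
So house 1 gets oboe for instrument.
The lawyer is in house 1 (clue 2).
From clue 3, the writer must be in house 4.
The only profession still possible for house 3 is dentist.
So: house 1 = oboe/lawyer, house 2 = cello/chef, house 3 = piano/dentist, house 4 = clarinet/writer.

chef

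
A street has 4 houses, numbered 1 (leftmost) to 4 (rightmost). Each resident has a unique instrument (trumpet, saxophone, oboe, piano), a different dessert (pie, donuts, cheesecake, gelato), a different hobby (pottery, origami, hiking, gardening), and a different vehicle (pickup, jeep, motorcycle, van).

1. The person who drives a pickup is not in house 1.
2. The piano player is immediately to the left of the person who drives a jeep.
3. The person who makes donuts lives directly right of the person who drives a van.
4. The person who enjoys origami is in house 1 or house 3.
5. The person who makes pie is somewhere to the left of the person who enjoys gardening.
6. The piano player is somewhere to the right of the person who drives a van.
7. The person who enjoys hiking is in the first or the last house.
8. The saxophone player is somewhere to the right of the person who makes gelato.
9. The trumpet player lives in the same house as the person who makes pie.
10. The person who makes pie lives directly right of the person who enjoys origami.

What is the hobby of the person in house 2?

From clue 10, the person who makes pie must be in house 2.
By clue 10, the person who enjoys origami is in house 1.
So house 4 gets hiking for hobby.
From clue 3, the person who makes donuts must be in house 3.
From clue 3, the person who drives a van must be in house 2.
Clue 5: the person who enjoys gardening is in house 3.
By clue 6, the piano player is in house 3.
The trumpet player is in house 2 (clue 9).
That leaves oboe as the instrument for house 1.
The only instrument still possible for house 4 is saxophone.
House 1's dessert must be gelato (nothing else left).
So house 4 gets cheesecake for dessert.
House 2's hobby must be pottery (nothing else left).
The only vehicle still possible for house 1 is motorcycle.
Clue 2 places the person who drives a jeep in house 4.
So house 3 gets pickup for vehicle.
So: house 1 = oboe/gelato/origami/motorcycle, house 2 = trumpet/pie/pottery/van, house 3 = piano/donuts/gardening/pickup, house 4 = saxophone/cheesecake/hiking/jeep.

pottery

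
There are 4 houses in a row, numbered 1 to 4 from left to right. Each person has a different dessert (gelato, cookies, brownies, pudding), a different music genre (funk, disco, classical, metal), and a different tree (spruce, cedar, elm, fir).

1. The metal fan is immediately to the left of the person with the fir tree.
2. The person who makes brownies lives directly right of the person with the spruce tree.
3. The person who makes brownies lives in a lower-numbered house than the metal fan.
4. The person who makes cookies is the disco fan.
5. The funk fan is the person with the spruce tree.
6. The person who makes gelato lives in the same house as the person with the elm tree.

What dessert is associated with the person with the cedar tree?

brownies

Clue 3: the person who makes brownies is in house 2.
By clue 3, the metal fan is in house 3.
Clue 1 places the person with the fir tree in house 4.
From clue 2, the person with the spruce tree must be in house 1.
Clue 5 places the funk fan in house 1.
The only music genre still possible for house 2 is classical.
House 4's music genre must be disco (nothing else left).
House 2 tree: only cedar fits.
So house 3 gets elm for tree.
By clue 4, the person who makes cookies is in house 4.
From clue 6, the person who makes gelato must be in house 3.
The only dessert still possible for house 1 is pudding.
So: house 1 = pudding/funk/spruce, house 2 = brownies/classical/cedar, house 3 = gelato/metal/elm, house 4 = cookies/disco/fir.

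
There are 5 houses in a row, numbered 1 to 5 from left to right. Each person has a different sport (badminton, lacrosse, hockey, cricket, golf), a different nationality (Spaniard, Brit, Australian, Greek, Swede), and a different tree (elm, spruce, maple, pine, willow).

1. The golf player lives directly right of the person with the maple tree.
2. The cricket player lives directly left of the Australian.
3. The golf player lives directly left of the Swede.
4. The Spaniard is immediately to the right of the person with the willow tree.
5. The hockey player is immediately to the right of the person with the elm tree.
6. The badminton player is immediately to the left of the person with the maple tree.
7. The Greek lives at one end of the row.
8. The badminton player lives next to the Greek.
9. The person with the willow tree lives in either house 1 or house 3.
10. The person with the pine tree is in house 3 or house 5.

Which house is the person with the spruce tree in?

2

Clue 8 places the badminton player in house 2.
Clue 8: the Greek is in house 1.
From clue 6, the person with the maple tree must be in house 3.
The only nationality still possible for house 3 is Brit.
House 1 tree: only willow fits.
House 5's tree must be pine (nothing else left).
By clue 1, the golf player is in house 4.
By clue 3, the Swede is in house 5.
Clue 4: the Spaniard is in house 2.
That leaves Australian as the nationality for house 4.
Clue 2: the cricket player is in house 3.
House 1 sport: only lacrosse fits.
So house 5 gets hockey for sport.
Clue 5 places the person with the elm tree in house 4.
That leaves spruce as the tree for house 2.
So: house 1 = lacrosse/Greek/willow, house 2 = badminton/Spaniard/spruce, house 3 = cricket/Brit/maple, house 4 = golf/Australian/elm, house 5 = hockey/Swede/pine.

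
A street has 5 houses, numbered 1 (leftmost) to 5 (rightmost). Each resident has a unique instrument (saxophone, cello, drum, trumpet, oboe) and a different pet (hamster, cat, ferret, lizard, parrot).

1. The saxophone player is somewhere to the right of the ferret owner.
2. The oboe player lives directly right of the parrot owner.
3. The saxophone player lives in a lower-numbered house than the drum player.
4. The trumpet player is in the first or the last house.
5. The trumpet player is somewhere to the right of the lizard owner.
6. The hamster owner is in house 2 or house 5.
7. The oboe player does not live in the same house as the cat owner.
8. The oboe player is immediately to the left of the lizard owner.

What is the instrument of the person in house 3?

saxophone

By clue 5, the trumpet player is in house 5.
The only instrument still possible for house 1 is cello.
So house 4 gets drum for instrument.
The oboe player is narrowed to house 2 or 3; consider each.
Placing it in house 3 leads to a contradiction, so it's in house 2.
By clue 2, the parrot owner is in house 1.
The lizard owner is in house 3 (clue 8).
House 3's instrument must be saxophone (nothing else left).
House 4's pet must be cat (nothing else left).
House 5 pet: only hamster fits.
That leaves ferret as the pet for house 2.
So: house 1 = cello/parrot, house 2 = oboe/ferret, house 3 = saxophone/lizard, house 4 = drum/cat, house 5 = trumpet/hamster.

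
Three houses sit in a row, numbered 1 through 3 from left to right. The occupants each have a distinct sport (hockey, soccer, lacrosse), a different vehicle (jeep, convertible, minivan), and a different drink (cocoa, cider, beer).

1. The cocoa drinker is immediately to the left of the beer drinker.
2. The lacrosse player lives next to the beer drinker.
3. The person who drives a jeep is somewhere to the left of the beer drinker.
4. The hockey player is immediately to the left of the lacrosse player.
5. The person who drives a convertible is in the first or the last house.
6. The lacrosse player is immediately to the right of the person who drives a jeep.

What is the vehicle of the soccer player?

The hockey player is narrowed to house 1 or 2; consider each.
Placing it in house 2 leads to a contradiction, so it's in house 1.
From clue 4, the lacrosse player must be in house 2.
Clue 6: the person who drives a jeep is in house 1.
The only sport still possible for house 3 is soccer.
House 2 vehicle: only minivan fits.
House 3's vehicle must be convertible (nothing else left).
The beer drinker is in house 3 (clue 2).
The cocoa drinker is in house 2 (clue 1).
House 1 drink: only cider fits.
So: house 1 = hockey/jeep/cider, house 2 = lacrosse/minivan/cocoa, house 3 = soccer/convertible/beer.

convertible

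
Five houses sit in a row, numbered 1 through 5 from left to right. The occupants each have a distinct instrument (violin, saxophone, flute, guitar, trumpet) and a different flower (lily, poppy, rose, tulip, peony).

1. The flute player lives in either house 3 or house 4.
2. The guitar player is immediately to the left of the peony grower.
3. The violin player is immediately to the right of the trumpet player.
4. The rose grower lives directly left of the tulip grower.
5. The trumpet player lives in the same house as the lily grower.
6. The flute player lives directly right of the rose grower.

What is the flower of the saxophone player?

The flute player is narrowed to house 3 or 4; consider each.
Placing it in house 4 leads to a contradiction, so it's in house 3.
By clue 6, the rose grower is in house 2.
By clue 4, the tulip grower is in house 3.
The only flower still possible for house 5 is peony.
By clue 2, the guitar player is in house 4.
The only instrument still possible for house 1 is trumpet.
Clue 3: the violin player is in house 2.
Clue 5 places the lily grower in house 1.
That leaves saxophone as the instrument for house 5.
So house 4 gets poppy for flower.
So: house 1 = trumpet/lily, house 2 = violin/rose, house 3 = flute/tulip, house 4 = guitar/poppy, house 5 = saxophone/peony.

peony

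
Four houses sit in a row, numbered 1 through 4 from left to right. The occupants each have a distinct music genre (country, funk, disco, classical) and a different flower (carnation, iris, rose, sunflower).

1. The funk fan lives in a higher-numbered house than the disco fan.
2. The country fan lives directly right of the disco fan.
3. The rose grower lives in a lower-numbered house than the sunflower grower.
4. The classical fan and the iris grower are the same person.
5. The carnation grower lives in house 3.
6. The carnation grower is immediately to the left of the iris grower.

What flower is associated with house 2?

Clue 5: the carnation grower is in house 3.
By clue 6, the iris grower is in house 4.
The only flower still possible for house 1 is rose.
The only flower still possible for house 2 is sunflower.
By clue 4, the classical fan is in house 4.
House 1's music genre must be disco (nothing else left).
Clue 2: the country fan is in house 2.
The only music genre still possible for house 3 is funk.
So: house 1 = disco/rose, house 2 = country/sunflower, house 3 = funk/carnation, house 4 = classical/iris.

sunflower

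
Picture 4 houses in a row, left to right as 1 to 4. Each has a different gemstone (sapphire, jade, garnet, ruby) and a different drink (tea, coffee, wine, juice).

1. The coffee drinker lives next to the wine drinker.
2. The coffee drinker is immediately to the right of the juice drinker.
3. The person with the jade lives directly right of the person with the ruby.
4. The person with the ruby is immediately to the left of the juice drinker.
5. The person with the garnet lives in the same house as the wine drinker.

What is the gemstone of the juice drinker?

The only drink still possible for house 1 is tea.
The person with the jade is narrowed to house 2 or 3; consider each.
Placing it in house 3 leads to a contradiction, so it's in house 2.
By clue 3, the person with the ruby is in house 1.
By clue 4, the juice drinker is in house 2.
By clue 2, the coffee drinker is in house 3.
So house 4 gets wine for drink.
By clue 5, the person with the garnet is in house 4.
So house 3 gets sapphire for gemstone.
So: house 1 = ruby/tea, house 2 = jade/juice, house 3 = sapphire/coffee, house 4 = garnet/wine.

jade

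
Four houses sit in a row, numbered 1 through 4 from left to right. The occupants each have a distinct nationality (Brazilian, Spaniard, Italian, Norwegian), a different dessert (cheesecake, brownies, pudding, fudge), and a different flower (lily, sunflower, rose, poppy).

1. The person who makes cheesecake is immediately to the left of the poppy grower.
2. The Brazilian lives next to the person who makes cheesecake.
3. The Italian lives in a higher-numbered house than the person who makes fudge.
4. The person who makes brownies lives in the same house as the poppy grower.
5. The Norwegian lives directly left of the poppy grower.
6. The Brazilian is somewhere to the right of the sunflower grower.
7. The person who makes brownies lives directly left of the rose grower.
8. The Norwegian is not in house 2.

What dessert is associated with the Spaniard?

So house 4 gets pudding for dessert.
Clue 5 places the Norwegian in house 1.
Clue 5 places the poppy grower in house 2.
By clue 1, the person who makes cheesecake is in house 1.
The Brazilian is in house 2 (clue 2).
The person who makes brownies is in house 2 (clue 4).
From clue 6, the sunflower grower must be in house 1.
By clue 7, the rose grower is in house 3.
House 3's dessert must be fudge (nothing else left).
The only flower still possible for house 4 is lily.
From clue 3, the Italian must be in house 4.
So house 3 gets Spaniard for nationality.
So: house 1 = Norwegian/cheesecake/sunflower, house 2 = Brazilian/brownies/poppy, house 3 = Spaniard/fudge/rose, house 4 = Italian/pudding/lily.

fudge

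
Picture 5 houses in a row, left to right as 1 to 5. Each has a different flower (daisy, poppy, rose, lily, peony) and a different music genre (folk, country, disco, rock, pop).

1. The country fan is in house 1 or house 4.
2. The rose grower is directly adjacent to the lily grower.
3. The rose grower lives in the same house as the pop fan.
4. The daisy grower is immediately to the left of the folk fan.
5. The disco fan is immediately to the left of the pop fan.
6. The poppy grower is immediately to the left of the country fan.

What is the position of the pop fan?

Clue 6 places the poppy grower in house 3.
The country fan is in house 4 (clue 6).
By clue 5, the disco fan is in house 1.
By clue 5, the pop fan is in house 2.
Clue 3 places the rose grower in house 2.
That leaves peony as the flower for house 5.
By clue 2, the lily grower is in house 1.
By clue 4, the folk fan is in house 5.
House 4 flower: only daisy fits.
That leaves rock as the music genre for house 3.
So: house 1 = lily/disco, house 2 = rose/pop, house 3 = poppy/rock, house 4 = daisy/country, house 5 = peony/folk.

2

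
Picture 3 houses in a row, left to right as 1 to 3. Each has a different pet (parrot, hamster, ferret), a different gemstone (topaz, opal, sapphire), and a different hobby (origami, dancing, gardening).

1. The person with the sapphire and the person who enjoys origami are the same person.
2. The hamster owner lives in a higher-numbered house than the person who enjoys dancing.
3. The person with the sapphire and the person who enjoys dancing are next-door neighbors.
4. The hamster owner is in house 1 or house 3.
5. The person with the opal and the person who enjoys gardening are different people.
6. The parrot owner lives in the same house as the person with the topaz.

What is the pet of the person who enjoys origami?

hamster

From clue 4, the hamster owner must be in house 3.
The ferret owner is narrowed to house 1 or 2; consider each.
Placing it in house 1 leads to a contradiction, so it's in house 2.
That leaves parrot as the pet for house 1.
Clue 6 places the person with the topaz in house 1.
The person with the opal is narrowed to house 2 or 3; consider each.
Placing it in house 3 leads to a contradiction, so it's in house 2.
So house 3 gets sapphire for gemstone.
From clue 1, the person who enjoys origami must be in house 3.
From clue 3, the person who enjoys dancing must be in house 2.
House 1 hobby: only gardening fits.
So: house 1 = parrot/topaz/gardening, house 2 = ferret/opal/dancing, house 3 = hamster/sapphire/origami.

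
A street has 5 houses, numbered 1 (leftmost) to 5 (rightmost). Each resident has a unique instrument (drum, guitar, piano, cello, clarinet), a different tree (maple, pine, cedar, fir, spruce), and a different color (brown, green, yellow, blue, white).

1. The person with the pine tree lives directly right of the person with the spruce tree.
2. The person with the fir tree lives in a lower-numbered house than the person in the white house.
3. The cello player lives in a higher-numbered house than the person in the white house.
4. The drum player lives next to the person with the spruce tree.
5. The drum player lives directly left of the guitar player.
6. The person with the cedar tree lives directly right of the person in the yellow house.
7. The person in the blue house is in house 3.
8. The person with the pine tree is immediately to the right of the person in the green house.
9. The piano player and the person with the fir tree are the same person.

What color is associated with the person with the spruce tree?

green

The person in the blue house is in house 3 (clue 7).
House 5's color must be brown (nothing else left).
The person in the white house is narrowed to house 2 or 4; consider each.
Placing it in house 4 leads to a contradiction, so it's in house 2.
Clue 2: the person with the fir tree is in house 1.
From clue 9, the piano player must be in house 1.
From clue 4, the drum player must be in house 3.
The guitar player is in house 4 (clue 5).
By clue 8, the person with the pine tree is in house 5.
Clue 8 places the person in the green house in house 4.
So house 2 gets clarinet for instrument.
That leaves cello as the instrument for house 5.
House 2 tree: only cedar fits.
House 3 tree: only maple fits.
So house 4 gets spruce for tree.
House 1 color: only yellow fits.
So: house 1 = piano/fir/yellow, house 2 = clarinet/cedar/white, house 3 = drum/maple/blue, house 4 = guitar/spruce/green, house 5 = cello/pine/brown.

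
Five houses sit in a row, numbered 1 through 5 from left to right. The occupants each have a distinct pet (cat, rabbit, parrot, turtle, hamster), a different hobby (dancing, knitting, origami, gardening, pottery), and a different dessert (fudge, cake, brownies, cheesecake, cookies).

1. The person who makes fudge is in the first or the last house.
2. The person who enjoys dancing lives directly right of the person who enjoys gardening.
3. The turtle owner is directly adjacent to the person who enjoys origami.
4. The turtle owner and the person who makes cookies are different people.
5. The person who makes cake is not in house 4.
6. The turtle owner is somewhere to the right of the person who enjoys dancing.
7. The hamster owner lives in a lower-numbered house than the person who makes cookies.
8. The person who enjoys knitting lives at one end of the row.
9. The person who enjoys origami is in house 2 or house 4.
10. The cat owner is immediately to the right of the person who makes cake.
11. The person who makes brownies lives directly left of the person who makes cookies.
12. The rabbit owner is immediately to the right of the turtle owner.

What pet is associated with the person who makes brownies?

By clue 3, the turtle owner is in house 3.
Clue 6: the person who enjoys dancing is in house 2.
Clue 12 places the rabbit owner in house 4.
So house 5 gets parrot for pet.
House 4 hobby: only origami fits.
The person who enjoys gardening is in house 1 (clue 2).
Clue 10 places the person who makes cake in house 1.
So house 1 gets hamster for pet.
House 2 pet: only cat fits.
The only hobby still possible for house 3 is pottery.
The only hobby still possible for house 5 is knitting.
House 2 dessert: only cheesecake fits.
House 3 dessert: only brownies fits.
House 4's dessert must be cookies (nothing else left).
The only dessert still possible for house 5 is fudge.
So: house 1 = hamster/gardening/cake, house 2 = cat/dancing/cheesecake, house 3 = turtle/pottery/brownies, house 4 = rabbit/origami/cookies, house 5 = parrot/knitting/fudge.

turtle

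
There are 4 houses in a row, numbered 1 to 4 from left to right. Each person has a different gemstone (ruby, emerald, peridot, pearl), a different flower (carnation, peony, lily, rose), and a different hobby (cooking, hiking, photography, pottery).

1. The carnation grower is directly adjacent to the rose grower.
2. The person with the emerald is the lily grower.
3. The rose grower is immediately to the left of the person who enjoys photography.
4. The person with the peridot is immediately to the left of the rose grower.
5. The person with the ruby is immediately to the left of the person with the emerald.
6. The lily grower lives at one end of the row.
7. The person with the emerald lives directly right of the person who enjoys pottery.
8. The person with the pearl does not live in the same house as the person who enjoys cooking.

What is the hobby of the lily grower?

From clue 2, the person with the emerald must be in house 4.
Clue 2: the lily grower is in house 4.
The person with the ruby is in house 3 (clue 5).
Clue 7 places the person who enjoys pottery in house 3.
Clue 3: the rose grower is in house 3.
Clue 4 places the person with the peridot in house 2.
The only gemstone still possible for house 1 is pearl.
That leaves photography as the hobby for house 4.
The carnation grower is in house 2 (clue 1).
By clue 8, the person who enjoys cooking is in house 2.
So house 1 gets peony for flower.
So house 1 gets hiking for hobby.
So: house 1 = pearl/peony/hiking, house 2 = peridot/carnation/cooking, house 3 = ruby/rose/pottery, house 4 = emerald/lily/photography.

photography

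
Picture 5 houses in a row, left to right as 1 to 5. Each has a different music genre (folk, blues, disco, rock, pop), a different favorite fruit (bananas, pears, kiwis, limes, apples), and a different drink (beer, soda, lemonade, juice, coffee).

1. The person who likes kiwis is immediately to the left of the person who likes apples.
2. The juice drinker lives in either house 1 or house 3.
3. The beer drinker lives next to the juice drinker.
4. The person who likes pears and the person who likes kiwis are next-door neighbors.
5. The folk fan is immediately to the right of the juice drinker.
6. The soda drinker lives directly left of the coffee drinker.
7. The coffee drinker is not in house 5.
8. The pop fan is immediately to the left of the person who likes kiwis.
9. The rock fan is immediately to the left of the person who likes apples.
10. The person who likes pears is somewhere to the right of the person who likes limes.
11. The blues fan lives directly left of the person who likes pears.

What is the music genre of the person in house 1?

So house 5 gets disco for music genre.
The only drink still possible for house 5 is lemonade.
The folk fan is narrowed to house 2 or 4; consider each.
Placing it in house 2 leads to a contradiction, so it's in house 4.
By clue 5, the juice drinker is in house 3.
So house 1 gets soda for drink.
Clue 6: the coffee drinker is in house 2.
The only favorite fruit still possible for house 5 is bananas.
House 4 drink: only beer fits.
That leaves limes as the favorite fruit for house 1.
The pop fan is narrowed to house 1 or 2; consider each.
Placing it in house 1 leads to a contradiction, so it's in house 2.
Clue 8: the person who likes kiwis is in house 3.
So house 1 gets blues for music genre.
House 3's music genre must be rock (nothing else left).
So house 2 gets pears for favorite fruit.
House 4 favorite fruit: only apples fits.
So: house 1 = blues/limes/soda, house 2 = pop/pears/coffee, house 3 = rock/kiwis/juice, house 4 = folk/apples/beer, house 5 = disco/bananas/lemonade.

blues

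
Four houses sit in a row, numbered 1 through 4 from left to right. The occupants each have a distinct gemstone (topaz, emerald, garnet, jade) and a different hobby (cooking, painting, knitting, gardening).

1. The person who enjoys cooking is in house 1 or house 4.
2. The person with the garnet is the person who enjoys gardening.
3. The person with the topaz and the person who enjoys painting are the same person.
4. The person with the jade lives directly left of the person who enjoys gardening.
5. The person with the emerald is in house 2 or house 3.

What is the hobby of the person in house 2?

gardening

The person with the emerald is narrowed to house 2 or 3; consider each.
Placing it in house 2 leads to a contradiction, so it's in house 3.
From clue 4, the person with the jade must be in house 1.
Clue 4 places the person who enjoys gardening in house 2.
That leaves knitting as the hobby for house 3.
Clue 2 places the person with the garnet in house 2.
The person with the topaz is in house 4 (clue 3).
From clue 3, the person who enjoys painting must be in house 4.
So house 1 gets cooking for hobby.
So: house 1 = jade/cooking, house 2 = garnet/gardening, house 3 = emerald/knitting, house 4 = topaz/painting.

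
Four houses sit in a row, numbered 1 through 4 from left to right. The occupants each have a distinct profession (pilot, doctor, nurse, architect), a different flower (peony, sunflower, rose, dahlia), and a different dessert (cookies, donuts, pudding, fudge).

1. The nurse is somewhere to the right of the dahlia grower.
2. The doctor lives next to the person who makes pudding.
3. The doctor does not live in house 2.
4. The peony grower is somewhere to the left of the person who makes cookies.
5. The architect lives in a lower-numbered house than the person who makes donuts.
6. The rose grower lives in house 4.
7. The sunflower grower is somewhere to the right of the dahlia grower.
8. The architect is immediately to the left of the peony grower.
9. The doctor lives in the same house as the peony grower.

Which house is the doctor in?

3

By clue 6, the rose grower is in house 4.
From clue 9, the doctor must be in house 3.
The peony grower is in house 3 (clue 9).
The only flower still possible for house 1 is dahlia.
House 2 flower: only sunflower fits.
From clue 4, the person who makes cookies must be in house 4.
The architect is in house 2 (clue 8).
House 1's profession must be pilot (nothing else left).
House 4's profession must be nurse (nothing else left).
The only dessert still possible for house 1 is fudge.
House 2 dessert: only pudding fits.
The only dessert still possible for house 3 is donuts.
So: house 1 = pilot/dahlia/fudge, house 2 = architect/sunflower/pudding, house 3 = doctor/peony/donuts, house 4 = nurse/rose/cookies.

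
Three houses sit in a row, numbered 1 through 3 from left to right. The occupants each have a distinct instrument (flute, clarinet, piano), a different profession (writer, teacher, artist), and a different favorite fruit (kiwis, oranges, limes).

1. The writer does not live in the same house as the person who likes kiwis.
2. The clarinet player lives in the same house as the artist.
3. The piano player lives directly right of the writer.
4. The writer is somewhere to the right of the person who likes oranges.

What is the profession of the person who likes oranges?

Clue 4: the writer is in house 2.
From clue 4, the person who likes oranges must be in house 1.
The person who likes kiwis is in house 3 (clue 1).
The piano player is in house 3 (clue 3).
That leaves flute as the instrument for house 2.
So house 2 gets limes for favorite fruit.
Clue 2 places the artist in house 1.
House 1's instrument must be clarinet (nothing else left).
House 3's profession must be teacher (nothing else left).
So: house 1 = clarinet/artist/oranges, house 2 = flute/writer/limes, house 3 = piano/teacher/kiwis.

artist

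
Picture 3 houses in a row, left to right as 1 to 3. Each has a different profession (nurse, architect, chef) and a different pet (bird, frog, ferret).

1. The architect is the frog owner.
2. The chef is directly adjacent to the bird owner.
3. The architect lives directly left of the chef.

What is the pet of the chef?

ferret

The architect is narrowed to house 1 or 2; consider each.
Placing it in house 2 leads to a contradiction, so it's in house 1.
From clue 1, the frog owner must be in house 1.
By clue 3, the chef is in house 2.
House 3 profession: only nurse fits.
The bird owner is in house 3 (clue 2).
So house 2 gets ferret for pet.
So: house 1 = architect/frog, house 2 = chef/ferret, house 3 = nurse/bird.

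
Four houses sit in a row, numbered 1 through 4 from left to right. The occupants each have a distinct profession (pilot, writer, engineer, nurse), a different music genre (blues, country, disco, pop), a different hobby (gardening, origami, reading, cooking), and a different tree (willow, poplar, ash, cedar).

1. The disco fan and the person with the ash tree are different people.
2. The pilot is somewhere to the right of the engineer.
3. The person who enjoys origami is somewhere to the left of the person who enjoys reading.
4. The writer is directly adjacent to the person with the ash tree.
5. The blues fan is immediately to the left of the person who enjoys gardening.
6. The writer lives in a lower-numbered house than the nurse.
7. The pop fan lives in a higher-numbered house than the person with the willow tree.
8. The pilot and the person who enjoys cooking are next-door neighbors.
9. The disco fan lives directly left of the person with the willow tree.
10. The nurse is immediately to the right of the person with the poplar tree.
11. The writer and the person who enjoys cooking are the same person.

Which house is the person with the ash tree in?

4

The disco fan is narrowed to house 1 or 2; consider each.
Placing it in house 2 leads to a contradiction, so it's in house 1.
The person with the willow tree is in house 2 (clue 9).
Clue 10 places the nurse in house 4.
Clue 10: the person with the poplar tree is in house 3.
The only profession still possible for house 1 is engineer.
House 1's hobby must be origami (nothing else left).
The only tree still possible for house 1 is cedar.
House 4's tree must be ash (nothing else left).
By clue 4, the writer is in house 3.
Clue 11 places the person who enjoys cooking in house 3.
So house 2 gets pilot for profession.
The only hobby still possible for house 2 is reading.
That leaves gardening as the hobby for house 4.
From clue 5, the blues fan must be in house 3.
So house 2 gets country for music genre.
House 4's music genre must be pop (nothing else left).
So: house 1 = engineer/disco/origami/cedar, house 2 = pilot/country/reading/willow, house 3 = writer/blues/cooking/poplar, house 4 = nurse/pop/gardening/ash.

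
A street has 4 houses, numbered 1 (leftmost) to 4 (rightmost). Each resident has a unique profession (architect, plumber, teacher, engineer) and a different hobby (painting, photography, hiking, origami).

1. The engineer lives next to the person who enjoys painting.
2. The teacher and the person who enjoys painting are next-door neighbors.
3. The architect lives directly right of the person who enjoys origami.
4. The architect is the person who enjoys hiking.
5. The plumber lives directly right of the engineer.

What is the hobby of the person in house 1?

The architect is narrowed to house 2 or 3 or 4; consider each.
Placing it in house 2 and house 3 leads to a contradiction, so it's in house 4.
Clue 3: the person who enjoys origami is in house 3.
By clue 4, the person who enjoys hiking is in house 4.
The engineer is narrowed to house 1 or 2; consider each.
Placing it in house 2 leads to a contradiction, so it's in house 1.
Clue 1 places the person who enjoys painting in house 2.
The plumber is in house 2 (clue 5).
House 3's profession must be teacher (nothing else left).
That leaves photography as the hobby for house 1.
So: house 1 = engineer/photography, house 2 = plumber/painting, house 3 = teacher/origami, house 4 = architect/hiking.

photography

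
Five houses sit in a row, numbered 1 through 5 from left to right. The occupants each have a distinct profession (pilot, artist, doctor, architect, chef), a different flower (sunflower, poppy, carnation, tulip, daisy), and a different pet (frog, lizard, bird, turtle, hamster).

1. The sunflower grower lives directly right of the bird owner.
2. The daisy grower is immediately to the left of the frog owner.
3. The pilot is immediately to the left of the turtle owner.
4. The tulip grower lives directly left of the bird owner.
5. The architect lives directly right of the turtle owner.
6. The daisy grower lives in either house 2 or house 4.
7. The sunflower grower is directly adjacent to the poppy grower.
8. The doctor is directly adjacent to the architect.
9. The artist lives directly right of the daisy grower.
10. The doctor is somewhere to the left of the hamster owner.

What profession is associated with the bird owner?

pilot

House 1's pet must be lizard (nothing else left).
The artist is narrowed to house 3 or 5; consider each.
Placing it in house 3 leads to a contradiction, so it's in house 5.
The daisy grower is in house 4 (clue 9).
Clue 2 places the frog owner in house 5.
By clue 7, the sunflower grower is in house 3.
The poppy grower is in house 2 (clue 7).
So house 1 gets tulip for flower.
House 5's flower must be carnation (nothing else left).
The bird owner is in house 2 (clue 1).
The only pet still possible for house 3 is turtle.
So house 4 gets hamster for pet.
From clue 3, the pilot must be in house 2.
By clue 5, the architect is in house 4.
Clue 8 places the doctor in house 3.
So house 1 gets chef for profession.
So: house 1 = chef/tulip/lizard, house 2 = pilot/poppy/bird, house 3 = doctor/sunflower/turtle, house 4 = architect/daisy/hamster, house 5 = artist/carnation/frog.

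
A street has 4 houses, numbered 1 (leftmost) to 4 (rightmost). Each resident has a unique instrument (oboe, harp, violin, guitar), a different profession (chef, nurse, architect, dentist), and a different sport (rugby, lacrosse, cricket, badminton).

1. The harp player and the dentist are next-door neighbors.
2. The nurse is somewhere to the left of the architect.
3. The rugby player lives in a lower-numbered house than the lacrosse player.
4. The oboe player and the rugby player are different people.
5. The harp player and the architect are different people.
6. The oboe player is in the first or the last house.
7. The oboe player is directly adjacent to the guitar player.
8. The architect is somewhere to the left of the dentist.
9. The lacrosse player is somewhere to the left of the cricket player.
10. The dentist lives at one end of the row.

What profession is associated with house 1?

The dentist is in house 4 (clue 10).
Clue 1: the harp player is in house 3.
Clue 5: the architect is in house 2.
The only instrument still possible for house 2 is guitar.
That leaves chef as the profession for house 3.
Clue 7 places the oboe player in house 1.
So house 4 gets violin for instrument.
The only profession still possible for house 1 is nurse.
Clue 4: the rugby player is in house 2.
House 1's sport must be badminton (nothing else left).
That leaves lacrosse as the sport for house 3.
So house 4 gets cricket for sport.
So: house 1 = oboe/nurse/badminton, house 2 = guitar/architect/rugby, house 3 = harp/chef/lacrosse, house 4 = violin/dentist/cricket.

nurse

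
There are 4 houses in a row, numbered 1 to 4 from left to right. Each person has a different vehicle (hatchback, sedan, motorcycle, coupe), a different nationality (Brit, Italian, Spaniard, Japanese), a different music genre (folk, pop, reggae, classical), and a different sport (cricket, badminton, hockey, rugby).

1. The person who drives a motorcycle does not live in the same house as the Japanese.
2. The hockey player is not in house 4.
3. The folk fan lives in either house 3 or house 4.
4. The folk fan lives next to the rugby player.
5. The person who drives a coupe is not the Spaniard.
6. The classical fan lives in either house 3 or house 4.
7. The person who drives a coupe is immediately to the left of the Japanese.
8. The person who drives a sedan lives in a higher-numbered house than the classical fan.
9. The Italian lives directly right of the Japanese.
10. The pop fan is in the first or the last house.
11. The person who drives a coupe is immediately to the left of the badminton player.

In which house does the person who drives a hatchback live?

2

From clue 8, the person who drives a sedan must be in house 4.
From clue 8, the classical fan must be in house 3.
The only music genre still possible for house 2 is reggae.
Clue 4: the rugby player is in house 3.
The only music genre still possible for house 1 is pop.
House 4 music genre: only folk fits.
So house 4 gets cricket for sport.
Clue 11 places the person who drives a coupe in house 1.
So house 1 gets hockey for sport.
The only sport still possible for house 2 is badminton.
Clue 7: the Japanese is in house 2.
By clue 9, the Italian is in house 3.
That leaves Brit as the nationality for house 1.
So house 4 gets Spaniard for nationality.
The person who drives a motorcycle is in house 3 (clue 1).
House 2 vehicle: only hatchback fits.
So: house 1 = coupe/Brit/pop/hockey, house 2 = hatchback/Japanese/reggae/badminton, house 3 = motorcycle/Italian/classical/rugby, house 4 = sedan/Spaniard/folk/cricket.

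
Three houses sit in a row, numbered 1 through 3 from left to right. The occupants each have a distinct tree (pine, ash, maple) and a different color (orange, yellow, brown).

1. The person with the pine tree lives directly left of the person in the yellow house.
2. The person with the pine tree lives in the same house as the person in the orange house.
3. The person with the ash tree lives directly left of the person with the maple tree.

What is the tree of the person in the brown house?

The only tree still possible for house 3 is maple.
Clue 3: the person with the ash tree is in house 2.
So house 1 gets pine for tree.
Clue 1 places the person in the yellow house in house 2.
From clue 2, the person in the orange house must be in house 1.
So house 3 gets brown for color.
So: house 1 = pine/orange, house 2 = ash/yellow, house 3 = maple/brown.

maple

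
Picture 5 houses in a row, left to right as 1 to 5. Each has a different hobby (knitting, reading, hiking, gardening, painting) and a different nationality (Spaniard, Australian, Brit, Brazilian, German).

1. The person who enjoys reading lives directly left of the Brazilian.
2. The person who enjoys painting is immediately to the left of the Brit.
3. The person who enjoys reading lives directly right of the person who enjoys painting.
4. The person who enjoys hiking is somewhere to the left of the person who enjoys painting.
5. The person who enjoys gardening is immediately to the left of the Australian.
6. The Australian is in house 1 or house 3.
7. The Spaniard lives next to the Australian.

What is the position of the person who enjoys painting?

Clue 6: the Australian is in house 3.
That leaves knitting as the hobby for house 5.
House 1's nationality must be German (nothing else left).
From clue 2, the person who enjoys painting must be in house 3.
Clue 2: the Brit is in house 4.
The person who enjoys reading is in house 4 (clue 3).
By clue 5, the person who enjoys gardening is in house 2.
The only hobby still possible for house 1 is hiking.
The only nationality still possible for house 2 is Spaniard.
House 5's nationality must be Brazilian (nothing else left).
So: house 1 = hiking/German, house 2 = gardening/Spaniard, house 3 = painting/Australian, house 4 = reading/Brit, house 5 = knitting/Brazilian.

3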